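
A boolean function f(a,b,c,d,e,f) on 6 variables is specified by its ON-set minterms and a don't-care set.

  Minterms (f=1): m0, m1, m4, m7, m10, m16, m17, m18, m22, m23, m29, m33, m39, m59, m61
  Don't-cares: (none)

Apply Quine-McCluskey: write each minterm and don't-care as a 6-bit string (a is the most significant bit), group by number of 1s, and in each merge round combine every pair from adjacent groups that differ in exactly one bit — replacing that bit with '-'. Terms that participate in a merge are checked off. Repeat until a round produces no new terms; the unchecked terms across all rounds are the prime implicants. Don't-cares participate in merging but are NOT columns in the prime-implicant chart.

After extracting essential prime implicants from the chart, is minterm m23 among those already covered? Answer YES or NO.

[col 0] 000000*, 000001*, 000100*, 000111*, 001010, 010000*, 010001*, 010010*, 010110*, 010111*, 011101*, 100001*, 100111*, 111011, 111101*
[col 1] -00001, -00111, -11101, 0-0000*, 0-0001*, 0-0111, 000-00, 00000-*, 010-10, 0100-0, 01000-*, 01011-
[col 2] 0-000-
Prime implicants: -00001, -00111, -11101, 0-000-, 0-0111, 000-00, 001010, 010-10, 0100-0, 01011-, 111011
PI chart (minterm → PIs covering it):
  0 | 0-000-,000-00
  1 | -00001,0-000-
  4 | 000-00  (sole → essential)
  7 | -00111,0-0111
  10 | 001010  (sole → essential)
  16 | 0-000-,0100-0
  17 | 0-000-  (sole → essential)
  18 | 010-10,0100-0
  22 | 010-10,01011-
  23 | 0-0111,01011-
  29 | -11101  (sole → essential)
  33 | -00001  (sole → essential)
  39 | -00111  (sole → essential)
  59 | 111011  (sole → essential)
  61 | -11101  (sole → essential)
Essential prime implicants: -00001, -00111, -11101, 0-000-, 000-00, 001010, 111011

NO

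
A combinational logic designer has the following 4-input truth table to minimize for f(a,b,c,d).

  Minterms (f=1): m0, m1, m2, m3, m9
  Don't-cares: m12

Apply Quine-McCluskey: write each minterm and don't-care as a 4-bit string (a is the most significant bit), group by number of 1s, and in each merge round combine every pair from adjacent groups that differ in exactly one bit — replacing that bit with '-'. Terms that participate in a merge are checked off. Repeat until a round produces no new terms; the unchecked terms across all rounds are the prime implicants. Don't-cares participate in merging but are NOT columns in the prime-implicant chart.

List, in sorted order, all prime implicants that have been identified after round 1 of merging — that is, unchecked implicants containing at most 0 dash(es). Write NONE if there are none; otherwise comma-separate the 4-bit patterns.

1100

size-2^0 implicants → 0000(✓)  0001(✓)  0010(✓)  0011(✓)  1001(✓)  1100
size-2^1 implicants → -001  00-0(✓)  00-1(✓)  000-(✓)  001-(✓)
size-2^2 implicants → 00--
Unchecked terms (primes): -001, 00--, 1100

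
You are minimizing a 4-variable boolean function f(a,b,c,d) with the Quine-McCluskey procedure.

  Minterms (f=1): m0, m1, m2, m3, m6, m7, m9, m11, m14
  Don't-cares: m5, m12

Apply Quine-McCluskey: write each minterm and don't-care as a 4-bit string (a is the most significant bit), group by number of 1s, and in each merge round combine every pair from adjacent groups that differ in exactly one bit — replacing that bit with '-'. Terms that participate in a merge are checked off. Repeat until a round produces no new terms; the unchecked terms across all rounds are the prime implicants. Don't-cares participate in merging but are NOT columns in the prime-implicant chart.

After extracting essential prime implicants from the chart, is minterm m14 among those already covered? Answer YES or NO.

size-2^0 implicants → 0000(✓)  0001(✓)  0010(✓)  0011(✓)  0101(✓)  0110(✓)  0111(✓)  1001(✓)  1011(✓)  1100(✓)  1110(✓)
size-2^1 implicants → -001(✓)  -011(✓)  -110  0-01(✓)  0-10(✓)  0-11(✓)  00-0(✓)  00-1(✓)  000-(✓)  001-(✓)  01-1(✓)  011-(✓)  10-1(✓)  11-0
size-2^2 implicants → -0-1  0--1  0-1-  00--
Unchecked terms (primes): -0-1, -110, 0--1, 0-1-, 00--, 11-0
Minterm coverage:
  m0 ⊆ 00-- [E]
  m1 ⊆ -0-1,0--1,00--
  m2 ⊆ 0-1-,00--
  m3 ⊆ -0-1,0--1,0-1-,00--
  m6 ⊆ -110,0-1-
  m7 ⊆ 0--1,0-1-
  m9 ⊆ -0-1 [E]
  m11 ⊆ -0-1 [E]
  m14 ⊆ -110,11-0
E = {-0-1, 00--}

NO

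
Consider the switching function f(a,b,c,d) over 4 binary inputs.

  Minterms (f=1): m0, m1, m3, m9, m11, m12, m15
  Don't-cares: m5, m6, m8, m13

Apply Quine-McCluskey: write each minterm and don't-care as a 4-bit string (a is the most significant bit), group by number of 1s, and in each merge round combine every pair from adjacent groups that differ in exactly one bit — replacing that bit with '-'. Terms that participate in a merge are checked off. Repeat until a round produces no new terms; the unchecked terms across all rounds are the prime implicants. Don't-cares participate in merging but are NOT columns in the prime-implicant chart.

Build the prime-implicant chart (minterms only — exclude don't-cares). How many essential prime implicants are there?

4

size-2^0 implicants → 0000(✓)  0001(✓)  0011(✓)  0101(✓)  0110  1000(✓)  1001(✓)  1011(✓)  1100(✓)  1101(✓)  1111(✓)
size-2^1 implicants → -000(✓)  -001(✓)  -011(✓)  -101(✓)  0-01(✓)  00-1(✓)  000-(✓)  1-00(✓)  1-01(✓)  1-11(✓)  10-1(✓)  100-(✓)  11-1(✓)  110-(✓)
size-2^2 implicants → --01  -0-1  -00-  1--1  1-0-
Unchecked terms (primes): --01, -0-1, -00-, 0110, 1--1, 1-0-
Minterm coverage:
  m0 ⊆ -00- [E]
  m1 ⊆ --01,-0-1,-00-
  m3 ⊆ -0-1 [E]
  m9 ⊆ --01,-0-1,-00-,1--1,1-0-
  m11 ⊆ -0-1,1--1
  m12 ⊆ 1-0- [E]
  m15 ⊆ 1--1 [E]
E = {-0-1, -00-, 1--1, 1-0-}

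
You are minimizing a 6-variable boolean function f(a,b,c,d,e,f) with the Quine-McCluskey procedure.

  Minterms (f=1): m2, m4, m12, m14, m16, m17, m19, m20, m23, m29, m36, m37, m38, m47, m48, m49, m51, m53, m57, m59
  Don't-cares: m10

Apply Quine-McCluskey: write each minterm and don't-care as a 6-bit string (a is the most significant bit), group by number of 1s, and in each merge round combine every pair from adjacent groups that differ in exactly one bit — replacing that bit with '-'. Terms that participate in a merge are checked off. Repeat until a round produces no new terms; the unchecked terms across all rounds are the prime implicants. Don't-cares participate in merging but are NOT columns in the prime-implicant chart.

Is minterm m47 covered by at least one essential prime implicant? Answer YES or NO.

YES

size-2^0 implicants → 000010(✓)  000100(✓)  001010(✓)  001100(✓)  001110(✓)  010000(✓)  010001(✓)  010011(✓)  010100(✓)  010111(✓)  011101  100100(✓)  100101(✓)  100110(✓)  101111  110000(✓)  110001(✓)  110011(✓)  110101(✓)  111001(✓)  111011(✓)
size-2^1 implicants → -00100  -10000(✓)  -10001(✓)  -10011(✓)  0-0100  00-010  00-100  001-10  0011-0  010-00  010-11  0100-1(✓)  01000-(✓)  1-0101  1001-0  10010-  11-001(✓)  11-011(✓)  110-01  1100-1(✓)  11000-(✓)  1110-1(✓)
size-2^2 implicants → -100-1  -1000-  11-0-1
Unchecked terms (primes): -00100, -100-1, -1000-, 0-0100, 00-010, 00-100, 001-10, 0011-0, 010-00, 010-11, 011101, 1-0101, 1001-0, 10010-, 101111, 11-0-1, 110-01
Minterm coverage:
  m2 ⊆ 00-010 [E]
  m4 ⊆ -00100,0-0100,00-100
  m12 ⊆ 00-100,0011-0
  m14 ⊆ 001-10,0011-0
  m16 ⊆ -1000-,010-00
  m17 ⊆ -100-1,-1000-
  m19 ⊆ -100-1,010-11
  m20 ⊆ 0-0100,010-00
  m23 ⊆ 010-11 [E]
  m29 ⊆ 011101 [E]
  m36 ⊆ -00100,1001-0,10010-
  m37 ⊆ 1-0101,10010-
  m38 ⊆ 1001-0 [E]
  m47 ⊆ 101111 [E]
  m48 ⊆ -1000- [E]
  m49 ⊆ -100-1,-1000-,11-0-1,110-01
  m51 ⊆ -100-1,11-0-1
  m53 ⊆ 1-0101,110-01
  m57 ⊆ 11-0-1 [E]
  m59 ⊆ 11-0-1 [E]
E = {-1000-, 00-010, 010-11, 011101, 1001-0, 101111, 11-0-1}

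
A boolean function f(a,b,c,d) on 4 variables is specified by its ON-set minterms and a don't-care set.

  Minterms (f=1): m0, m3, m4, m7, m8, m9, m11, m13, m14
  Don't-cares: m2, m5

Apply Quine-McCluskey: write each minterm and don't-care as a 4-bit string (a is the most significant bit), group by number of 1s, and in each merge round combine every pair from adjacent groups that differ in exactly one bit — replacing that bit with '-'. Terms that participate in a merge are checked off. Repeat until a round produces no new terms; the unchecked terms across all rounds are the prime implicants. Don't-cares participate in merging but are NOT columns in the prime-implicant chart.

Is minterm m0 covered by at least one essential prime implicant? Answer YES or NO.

Round 0: 0000✓ 0010✓ 0011✓ 0100✓ 0101✓ 0111✓ 1000✓ 1001✓ 1011✓ 1101✓ 1110
Round 1: -000 -011 -101 0-00 0-11 00-0 001- 01-1 010- 1-01 10-1 100-
PIs = {-000, -011, -101, 0-00, 0-11, 00-0, 001-, 01-1, 010-, 1-01, 10-1, 100-, 1110}
Coverage chart:
  m0: -000,0-00,00-0
  m3: -011,0-11,001-
  m4: 0-00,010-
  m7: 0-11,01-1
  m8: -000,100-
  m9: 1-01,10-1,100-
  m11: -011,10-1
  m13: -101,1-01
  m14: 1110 ←essential
Essential: 1110

NO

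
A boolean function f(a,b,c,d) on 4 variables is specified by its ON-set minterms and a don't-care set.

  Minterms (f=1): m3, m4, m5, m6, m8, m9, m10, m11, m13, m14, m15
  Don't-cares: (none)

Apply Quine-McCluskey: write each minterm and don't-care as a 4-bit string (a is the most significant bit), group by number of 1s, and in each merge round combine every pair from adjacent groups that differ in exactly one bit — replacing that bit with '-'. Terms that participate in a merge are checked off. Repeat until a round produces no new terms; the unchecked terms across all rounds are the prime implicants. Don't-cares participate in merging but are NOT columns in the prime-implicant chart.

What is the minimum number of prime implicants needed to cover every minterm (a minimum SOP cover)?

Round 0: 0011✓ 0100✓ 0101✓ 0110✓ 1000✓ 1001✓ 1010✓ 1011✓ 1101✓ 1110✓ 1111✓
Round 1: -011 -101 -110 01-0 010- 1-01✓ 1-10✓ 1-11✓ 10-0✓ 10-1✓ 100-✓ 101-✓ 11-1✓ 111-✓
Round 2: 1--1 1-1- 10--
PIs = {-011, -101, -110, 01-0, 010-, 1--1, 1-1-, 10--}
Coverage chart:
  m3: -011 ←essential
  m4: 01-0,010-
  m5: -101,010-
  m6: -110,01-0
  m8: 10-- ←essential
  m9: 1--1,10--
  m10: 1-1-,10--
  m11: -011,1--1,1-1-,10--
  m13: -101,1--1
  m14: -110,1-1-
  m15: 1--1,1-1-
Essential: -011, 10--
Petrick residual → -101, 01-0, 1-1-
Min cover (5 terms): b'cd + bc'd + a'bd' + ac + ab'

5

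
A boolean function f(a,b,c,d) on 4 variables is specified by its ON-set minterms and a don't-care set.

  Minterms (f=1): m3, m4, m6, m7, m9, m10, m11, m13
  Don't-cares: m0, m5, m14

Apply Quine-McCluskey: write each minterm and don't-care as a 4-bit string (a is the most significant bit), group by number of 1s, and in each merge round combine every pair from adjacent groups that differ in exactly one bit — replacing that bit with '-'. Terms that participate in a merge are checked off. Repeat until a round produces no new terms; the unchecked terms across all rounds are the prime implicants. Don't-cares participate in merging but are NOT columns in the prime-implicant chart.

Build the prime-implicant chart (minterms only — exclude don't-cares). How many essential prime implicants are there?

[col 0] 0000*, 0011*, 0100*, 0101*, 0110*, 0111*, 1001*, 1010*, 1011*, 1101*, 1110*
[col 1] -011, -101, -110, 0-00, 0-11, 01-0*, 01-1*, 010-*, 011-*, 1-01, 1-10, 10-1, 101-
[col 2] 01--
Prime implicants: -011, -101, -110, 0-00, 0-11, 01--, 1-01, 1-10, 10-1, 101-
PI chart (minterm → PIs covering it):
  3 | -011,0-11
  4 | 0-00,01--
  6 | -110,01--
  7 | 0-11,01--
  9 | 1-01,10-1
  10 | 1-10,101-
  11 | -011,10-1,101-
  13 | -101,1-01
(no essential prime implicants)

0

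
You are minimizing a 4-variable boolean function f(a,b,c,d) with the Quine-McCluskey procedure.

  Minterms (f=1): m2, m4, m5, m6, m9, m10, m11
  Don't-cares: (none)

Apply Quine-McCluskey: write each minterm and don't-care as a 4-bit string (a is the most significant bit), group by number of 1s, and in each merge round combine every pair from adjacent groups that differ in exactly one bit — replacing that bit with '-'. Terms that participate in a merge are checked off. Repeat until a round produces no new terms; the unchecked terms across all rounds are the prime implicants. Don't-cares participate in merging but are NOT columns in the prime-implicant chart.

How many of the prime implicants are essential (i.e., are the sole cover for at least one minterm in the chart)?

2

Round 0: 0010✓ 0100✓ 0101✓ 0110✓ 1001✓ 1010✓ 1011✓
Round 1: -010 0-10 01-0 010- 10-1 101-
PIs = {-010, 0-10, 01-0, 010-, 10-1, 101-}
Coverage chart:
  m2: -010,0-10
  m4: 01-0,010-
  m5: 010- ←essential
  m6: 0-10,01-0
  m9: 10-1 ←essential
  m10: -010,101-
  m11: 10-1,101-
Essential: 010-, 10-1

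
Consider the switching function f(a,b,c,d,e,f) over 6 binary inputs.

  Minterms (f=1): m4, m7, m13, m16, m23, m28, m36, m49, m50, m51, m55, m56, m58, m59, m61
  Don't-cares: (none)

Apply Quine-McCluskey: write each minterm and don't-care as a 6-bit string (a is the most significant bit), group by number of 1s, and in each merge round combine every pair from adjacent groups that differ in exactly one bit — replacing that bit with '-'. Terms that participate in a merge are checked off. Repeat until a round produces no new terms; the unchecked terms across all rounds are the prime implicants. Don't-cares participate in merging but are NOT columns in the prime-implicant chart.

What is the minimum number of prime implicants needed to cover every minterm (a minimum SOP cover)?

size-2^0 implicants → 000100(✓)  000111(✓)  001101  010000  010111(✓)  011100  100100(✓)  110001(✓)  110010(✓)  110011(✓)  110111(✓)  111000(✓)  111010(✓)  111011(✓)  111101
size-2^1 implicants → -00100  -10111  0-0111  11-010(✓)  11-011(✓)  110-11  1100-1  11001-(✓)  1110-0  11101-(✓)
size-2^2 implicants → 11-01-
Unchecked terms (primes): -00100, -10111, 0-0111, 001101, 010000, 011100, 11-01-, 110-11, 1100-1, 1110-0, 111101
Minterm coverage:
  m4 ⊆ -00100 [E]
  m7 ⊆ 0-0111 [E]
  m13 ⊆ 001101 [E]
  m16 ⊆ 010000 [E]
  m23 ⊆ -10111,0-0111
  m28 ⊆ 011100 [E]
  m36 ⊆ -00100 [E]
  m49 ⊆ 1100-1 [E]
  m50 ⊆ 11-01- [E]
  m51 ⊆ 11-01-,110-11,1100-1
  m55 ⊆ -10111,110-11
  m56 ⊆ 1110-0 [E]
  m58 ⊆ 11-01-,1110-0
  m59 ⊆ 11-01- [E]
  m61 ⊆ 111101 [E]
E = {-00100, 0-0111, 001101, 010000, 011100, 11-01-, 1100-1, 1110-0, 111101}
Petrick residual → -10111
Cover = b'c'de'f' + bc'def + a'c'def + a'b'cde'f + a'bc'd'e'f' + a'bcde'f' + abd'e + abc'd'f + abcd'f' + abcde'f  |cover|=10

10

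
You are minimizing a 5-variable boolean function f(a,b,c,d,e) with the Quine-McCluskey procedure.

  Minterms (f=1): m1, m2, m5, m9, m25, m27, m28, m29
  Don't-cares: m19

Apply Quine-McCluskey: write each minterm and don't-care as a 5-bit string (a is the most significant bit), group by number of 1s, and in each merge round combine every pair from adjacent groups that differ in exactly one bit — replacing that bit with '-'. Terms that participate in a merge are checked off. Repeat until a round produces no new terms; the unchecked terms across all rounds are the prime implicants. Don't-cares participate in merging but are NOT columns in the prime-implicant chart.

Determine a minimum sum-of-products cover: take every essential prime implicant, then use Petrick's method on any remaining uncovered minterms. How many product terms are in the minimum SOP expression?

5

Round 0: 00001✓ 00010 00101✓ 01001✓ 10011✓ 11001✓ 11011✓ 11100✓ 11101✓
Round 1: -1001 0-001 00-01 1-011 11-01 110-1 1110-
PIs = {-1001, 0-001, 00-01, 00010, 1-011, 11-01, 110-1, 1110-}
Coverage chart:
  m1: 0-001,00-01
  m2: 00010 ←essential
  m5: 00-01 ←essential
  m9: -1001,0-001
  m25: -1001,11-01,110-1
  m27: 1-011,110-1
  m28: 1110- ←essential
  m29: 11-01,1110-
Essential: 00-01, 00010, 1110-
Petrick residual → -1001, 1-011
Min cover (5 terms): bc'd'e + a'b'd'e + a'b'c'de' + ac'de + abcd'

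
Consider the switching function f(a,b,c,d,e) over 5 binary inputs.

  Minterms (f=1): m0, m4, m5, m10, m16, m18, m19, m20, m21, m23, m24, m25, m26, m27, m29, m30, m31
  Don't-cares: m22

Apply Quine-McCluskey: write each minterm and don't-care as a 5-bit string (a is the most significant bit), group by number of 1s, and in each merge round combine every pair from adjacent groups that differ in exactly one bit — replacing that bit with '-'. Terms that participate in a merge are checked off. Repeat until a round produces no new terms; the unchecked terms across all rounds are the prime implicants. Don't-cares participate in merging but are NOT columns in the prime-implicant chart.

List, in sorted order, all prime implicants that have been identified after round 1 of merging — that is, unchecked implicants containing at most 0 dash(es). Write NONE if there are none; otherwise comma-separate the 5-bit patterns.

NONE

size-2^0 implicants → 00000(✓)  00100(✓)  00101(✓)  01010(✓)  10000(✓)  10010(✓)  10011(✓)  10100(✓)  10101(✓)  10110(✓)  10111(✓)  11000(✓)  11001(✓)  11010(✓)  11011(✓)  11101(✓)  11110(✓)  11111(✓)
size-2^1 implicants → -0000(✓)  -0100(✓)  -0101(✓)  -1010  00-00(✓)  0010-(✓)  1-000(✓)  1-010(✓)  1-011(✓)  1-101(✓)  1-110(✓)  1-111(✓)  10-00(✓)  10-10(✓)  10-11(✓)  100-0(✓)  1001-(✓)  101-0(✓)  101-1(✓)  1010-(✓)  1011-(✓)  11-01(✓)  11-10(✓)  11-11(✓)  110-0(✓)  110-1(✓)  1100-(✓)  1101-(✓)  111-1(✓)  1111-(✓)
size-2^2 implicants → -0-00  -010-  1--10(✓)  1--11(✓)  1-0-0  1-01-(✓)  1-1-1  1-11-(✓)  10--0  10-1-(✓)  101--  11--1  11-1-(✓)  110--
size-2^3 implicants → 1--1-
Unchecked terms (primes): -0-00, -010-, -1010, 1--1-, 1-0-0, 1-1-1, 10--0, 101--, 11--1, 110--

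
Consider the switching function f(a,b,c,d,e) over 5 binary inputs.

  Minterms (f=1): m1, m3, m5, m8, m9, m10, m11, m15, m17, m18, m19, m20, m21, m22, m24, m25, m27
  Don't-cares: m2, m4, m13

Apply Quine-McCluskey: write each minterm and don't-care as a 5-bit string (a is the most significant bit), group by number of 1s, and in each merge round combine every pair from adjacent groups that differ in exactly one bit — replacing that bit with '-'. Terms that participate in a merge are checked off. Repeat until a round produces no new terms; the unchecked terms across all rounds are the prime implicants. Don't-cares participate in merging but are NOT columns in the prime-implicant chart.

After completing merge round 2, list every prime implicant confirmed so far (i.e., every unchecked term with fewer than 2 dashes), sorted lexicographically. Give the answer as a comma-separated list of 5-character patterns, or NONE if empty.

size-2^0 implicants → 00001(✓)  00010(✓)  00011(✓)  00100(✓)  00101(✓)  01000(✓)  01001(✓)  01010(✓)  01011(✓)  01101(✓)  01111(✓)  10001(✓)  10010(✓)  10011(✓)  10100(✓)  10101(✓)  10110(✓)  11000(✓)  11001(✓)  11011(✓)
size-2^1 implicants → -0001(✓)  -0010(✓)  -0011(✓)  -0100(✓)  -0101(✓)  -1000(✓)  -1001(✓)  -1011(✓)  0-001(✓)  0-010(✓)  0-011(✓)  0-101(✓)  00-01(✓)  000-1(✓)  0001-(✓)  0010-(✓)  01-01(✓)  01-11(✓)  010-0(✓)  010-1(✓)  0100-(✓)  0101-(✓)  011-1(✓)  1-001(✓)  1-011(✓)  10-01(✓)  10-10  100-1(✓)  1001-(✓)  101-0  1010-(✓)  110-1(✓)  1100-(✓)
size-2^2 implicants → --001(✓)  --011(✓)  -0-01  -00-1(✓)  -001-  -010-  -10-1(✓)  -100-  0--01  0-0-1(✓)  0-01-  01--1  010--  1-0-1(✓)
size-2^3 implicants → --0-1
Unchecked terms (primes): --0-1, -0-01, -001-, -010-, -100-, 0--01, 0-01-, 01--1, 010--, 10-10, 101-0

10-10, 101-0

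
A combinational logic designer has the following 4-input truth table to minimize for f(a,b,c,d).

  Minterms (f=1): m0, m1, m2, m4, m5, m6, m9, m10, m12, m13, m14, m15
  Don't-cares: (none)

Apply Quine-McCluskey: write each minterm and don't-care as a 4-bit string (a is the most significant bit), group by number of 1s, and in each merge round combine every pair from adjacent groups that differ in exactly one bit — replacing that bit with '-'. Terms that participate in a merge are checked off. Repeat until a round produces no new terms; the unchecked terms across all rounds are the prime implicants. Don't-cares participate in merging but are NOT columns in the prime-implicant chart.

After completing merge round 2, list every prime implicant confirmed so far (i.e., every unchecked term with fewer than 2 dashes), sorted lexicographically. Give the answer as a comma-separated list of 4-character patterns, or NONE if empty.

[col 0] 0000*, 0001*, 0010*, 0100*, 0101*, 0110*, 1001*, 1010*, 1100*, 1101*, 1110*, 1111*
[col 1] -001*, -010*, -100*, -101*, -110*, 0-00*, 0-01*, 0-10*, 00-0*, 000-*, 01-0*, 010-*, 1-01*, 1-10*, 11-0*, 11-1*, 110-*, 111-*
[col 2] --01, --10, -1-0, -10-, 0--0, 0-0-, 11--
Prime implicants: --01, --10, -1-0, -10-, 0--0, 0-0-, 11--

NONE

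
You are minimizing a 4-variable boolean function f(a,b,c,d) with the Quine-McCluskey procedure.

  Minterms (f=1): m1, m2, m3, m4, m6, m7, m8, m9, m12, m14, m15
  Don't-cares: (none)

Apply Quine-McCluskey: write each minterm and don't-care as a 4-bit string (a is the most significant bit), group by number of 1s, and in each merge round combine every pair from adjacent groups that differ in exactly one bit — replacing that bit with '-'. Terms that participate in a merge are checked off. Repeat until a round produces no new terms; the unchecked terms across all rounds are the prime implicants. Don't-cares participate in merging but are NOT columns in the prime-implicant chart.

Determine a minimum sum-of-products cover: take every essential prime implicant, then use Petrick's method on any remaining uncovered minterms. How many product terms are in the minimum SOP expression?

Round 0: 0001✓ 0010✓ 0011✓ 0100✓ 0110✓ 0111✓ 1000✓ 1001✓ 1100✓ 1110✓ 1111✓
Round 1: -001 -100✓ -110✓ -111✓ 0-10✓ 0-11✓ 00-1 001-✓ 01-0✓ 011-✓ 1-00 100- 11-0✓ 111-✓
Round 2: -1-0 -11- 0-1-
PIs = {-001, -1-0, -11-, 0-1-, 00-1, 1-00, 100-}
Coverage chart:
  m1: -001,00-1
  m2: 0-1- ←essential
  m3: 0-1-,00-1
  m4: -1-0 ←essential
  m6: -1-0,-11-,0-1-
  m7: -11-,0-1-
  m8: 1-00,100-
  m9: -001,100-
  m12: -1-0,1-00
  m14: -1-0,-11-
  m15: -11- ←essential
Essential: -1-0, -11-, 0-1-
Petrick residual → -001, 1-00
Min cover (5 terms): b'c'd + bd' + bc + a'c + ac'd'

5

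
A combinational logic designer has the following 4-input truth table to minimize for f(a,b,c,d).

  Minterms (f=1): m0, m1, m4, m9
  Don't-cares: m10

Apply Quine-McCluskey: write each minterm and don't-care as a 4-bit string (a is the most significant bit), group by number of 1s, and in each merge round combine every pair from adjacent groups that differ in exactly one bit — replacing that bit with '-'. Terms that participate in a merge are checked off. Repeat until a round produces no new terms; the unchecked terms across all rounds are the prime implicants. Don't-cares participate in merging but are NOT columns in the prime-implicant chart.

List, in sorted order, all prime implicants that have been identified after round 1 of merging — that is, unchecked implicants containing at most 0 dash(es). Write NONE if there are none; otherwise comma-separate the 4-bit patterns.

size-2^0 implicants → 0000(✓)  0001(✓)  0100(✓)  1001(✓)  1010
size-2^1 implicants → -001  0-00  000-
Unchecked terms (primes): -001, 0-00, 000-, 1010

1010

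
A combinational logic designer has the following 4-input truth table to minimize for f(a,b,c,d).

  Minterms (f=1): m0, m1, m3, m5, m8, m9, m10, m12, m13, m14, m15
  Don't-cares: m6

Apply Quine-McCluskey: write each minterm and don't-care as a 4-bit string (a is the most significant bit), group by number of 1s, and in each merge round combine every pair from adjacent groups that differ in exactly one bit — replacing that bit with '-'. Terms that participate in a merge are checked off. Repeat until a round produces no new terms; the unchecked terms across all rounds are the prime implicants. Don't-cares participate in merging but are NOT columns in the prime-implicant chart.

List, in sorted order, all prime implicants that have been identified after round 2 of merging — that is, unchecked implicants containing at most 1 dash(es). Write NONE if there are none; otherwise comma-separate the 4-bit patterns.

-110, 00-1

Round 0: 0000✓ 0001✓ 0011✓ 0101✓ 0110✓ 1000✓ 1001✓ 1010✓ 1100✓ 1101✓ 1110✓ 1111✓
Round 1: -000✓ -001✓ -101✓ -110 0-01✓ 00-1 000-✓ 1-00✓ 1-01✓ 1-10✓ 10-0✓ 100-✓ 11-0✓ 11-1✓ 110-✓ 111-✓
Round 2: --01 -00- 1--0 1-0- 11--
PIs = {--01, -00-, -110, 00-1, 1--0, 1-0-, 11--}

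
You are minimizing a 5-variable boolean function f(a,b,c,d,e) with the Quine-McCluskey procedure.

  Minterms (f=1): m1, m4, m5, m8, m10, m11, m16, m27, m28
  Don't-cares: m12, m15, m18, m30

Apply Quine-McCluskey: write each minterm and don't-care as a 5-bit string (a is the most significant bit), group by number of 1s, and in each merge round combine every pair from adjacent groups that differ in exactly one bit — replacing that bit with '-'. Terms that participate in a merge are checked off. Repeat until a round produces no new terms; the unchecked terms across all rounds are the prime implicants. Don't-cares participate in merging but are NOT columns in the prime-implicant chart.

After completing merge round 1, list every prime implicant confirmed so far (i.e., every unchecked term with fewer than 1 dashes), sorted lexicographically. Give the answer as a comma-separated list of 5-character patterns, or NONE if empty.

NONE

Round 0: 00001✓ 00100✓ 00101✓ 01000✓ 01010✓ 01011✓ 01100✓ 01111✓ 10000✓ 10010✓ 11011✓ 11100✓ 11110✓
Round 1: -1011 -1100 0-100 00-01 0010- 01-00 01-11 010-0 0101- 100-0 111-0
PIs = {-1011, -1100, 0-100, 00-01, 0010-, 01-00, 01-11, 010-0, 0101-, 100-0, 111-0}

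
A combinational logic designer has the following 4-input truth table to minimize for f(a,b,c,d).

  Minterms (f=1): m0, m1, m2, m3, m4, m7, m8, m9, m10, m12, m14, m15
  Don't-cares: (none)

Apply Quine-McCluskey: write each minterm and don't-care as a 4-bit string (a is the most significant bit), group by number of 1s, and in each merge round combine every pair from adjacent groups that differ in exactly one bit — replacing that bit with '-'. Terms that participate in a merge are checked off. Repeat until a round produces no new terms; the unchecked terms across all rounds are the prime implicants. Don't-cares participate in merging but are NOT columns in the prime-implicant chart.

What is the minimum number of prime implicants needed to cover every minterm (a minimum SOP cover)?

5

Round 0: 0000✓ 0001✓ 0010✓ 0011✓ 0100✓ 0111✓ 1000✓ 1001✓ 1010✓ 1100✓ 1110✓ 1111✓
Round 1: -000✓ -001✓ -010✓ -100✓ -111 0-00✓ 0-11 00-0✓ 00-1✓ 000-✓ 001-✓ 1-00✓ 1-10✓ 10-0✓ 100-✓ 11-0✓ 111-
Round 2: --00 -0-0 -00- 00-- 1--0
PIs = {--00, -0-0, -00-, -111, 0-11, 00--, 1--0, 111-}
Coverage chart:
  m0: --00,-0-0,-00-,00--
  m1: -00-,00--
  m2: -0-0,00--
  m3: 0-11,00--
  m4: --00 ←essential
  m7: -111,0-11
  m8: --00,-0-0,-00-,1--0
  m9: -00- ←essential
  m10: -0-0,1--0
  m12: --00,1--0
  m14: 1--0,111-
  m15: -111,111-
Essential: --00, -00-
Petrick residual → -0-0, 0-11, 111-
Min cover (5 terms): c'd' + b'd' + b'c' + a'cd + abc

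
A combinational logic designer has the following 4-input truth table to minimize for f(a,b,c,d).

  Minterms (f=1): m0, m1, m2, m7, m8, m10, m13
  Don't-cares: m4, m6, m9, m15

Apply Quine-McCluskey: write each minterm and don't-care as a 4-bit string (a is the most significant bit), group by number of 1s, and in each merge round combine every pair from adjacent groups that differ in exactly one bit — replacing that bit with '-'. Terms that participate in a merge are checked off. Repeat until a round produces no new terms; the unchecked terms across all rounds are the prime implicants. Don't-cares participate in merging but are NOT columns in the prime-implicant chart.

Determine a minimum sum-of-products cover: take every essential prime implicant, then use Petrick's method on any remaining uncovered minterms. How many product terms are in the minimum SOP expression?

Round 0: 0000✓ 0001✓ 0010✓ 0100✓ 0110✓ 0111✓ 1000✓ 1001✓ 1010✓ 1101✓ 1111✓
Round 1: -000✓ -001✓ -010✓ -111 0-00✓ 0-10✓ 00-0✓ 000-✓ 01-0✓ 011- 1-01 10-0✓ 100-✓ 11-1
Round 2: -0-0 -00- 0--0
PIs = {-0-0, -00-, -111, 0--0, 011-, 1-01, 11-1}
Coverage chart:
  m0: -0-0,-00-,0--0
  m1: -00- ←essential
  m2: -0-0,0--0
  m7: -111,011-
  m8: -0-0,-00-
  m10: -0-0 ←essential
  m13: 1-01,11-1
Essential: -0-0, -00-
Petrick residual → -111, 1-01
Min cover (4 terms): b'd' + b'c' + bcd + ac'd

4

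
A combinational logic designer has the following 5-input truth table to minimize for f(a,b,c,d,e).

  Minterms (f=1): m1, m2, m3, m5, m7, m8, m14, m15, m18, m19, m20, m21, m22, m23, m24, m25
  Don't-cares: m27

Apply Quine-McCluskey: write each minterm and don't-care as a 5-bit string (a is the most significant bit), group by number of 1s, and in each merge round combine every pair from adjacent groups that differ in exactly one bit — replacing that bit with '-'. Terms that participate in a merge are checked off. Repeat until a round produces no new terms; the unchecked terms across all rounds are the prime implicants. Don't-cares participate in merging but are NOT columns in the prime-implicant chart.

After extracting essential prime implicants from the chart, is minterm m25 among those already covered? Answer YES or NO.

size-2^0 implicants → 00001(✓)  00010(✓)  00011(✓)  00101(✓)  00111(✓)  01000(✓)  01110(✓)  01111(✓)  10010(✓)  10011(✓)  10100(✓)  10101(✓)  10110(✓)  10111(✓)  11000(✓)  11001(✓)  11011(✓)
size-2^1 implicants → -0010(✓)  -0011(✓)  -0101(✓)  -0111(✓)  -1000  0-111  00-01(✓)  00-11(✓)  000-1(✓)  0001-(✓)  001-1(✓)  0111-  1-011  10-10(✓)  10-11(✓)  1001-(✓)  101-0(✓)  101-1(✓)  1010-(✓)  1011-(✓)  110-1  1100-
size-2^2 implicants → -0-11  -001-  -01-1  00--1  10-1-  101--
Unchecked terms (primes): -0-11, -001-, -01-1, -1000, 0-111, 00--1, 0111-, 1-011, 10-1-, 101--, 110-1, 1100-
Minterm coverage:
  m1 ⊆ 00--1 [E]
  m2 ⊆ -001- [E]
  m3 ⊆ -0-11,-001-,00--1
  m5 ⊆ -01-1,00--1
  m7 ⊆ -0-11,-01-1,0-111,00--1
  m8 ⊆ -1000 [E]
  m14 ⊆ 0111- [E]
  m15 ⊆ 0-111,0111-
  m18 ⊆ -001-,10-1-
  m19 ⊆ -0-11,-001-,1-011,10-1-
  m20 ⊆ 101-- [E]
  m21 ⊆ -01-1,101--
  m22 ⊆ 10-1-,101--
  m23 ⊆ -0-11,-01-1,10-1-,101--
  m24 ⊆ -1000,1100-
  m25 ⊆ 110-1,1100-
E = {-001-, -1000, 00--1, 0111-, 101--}

NO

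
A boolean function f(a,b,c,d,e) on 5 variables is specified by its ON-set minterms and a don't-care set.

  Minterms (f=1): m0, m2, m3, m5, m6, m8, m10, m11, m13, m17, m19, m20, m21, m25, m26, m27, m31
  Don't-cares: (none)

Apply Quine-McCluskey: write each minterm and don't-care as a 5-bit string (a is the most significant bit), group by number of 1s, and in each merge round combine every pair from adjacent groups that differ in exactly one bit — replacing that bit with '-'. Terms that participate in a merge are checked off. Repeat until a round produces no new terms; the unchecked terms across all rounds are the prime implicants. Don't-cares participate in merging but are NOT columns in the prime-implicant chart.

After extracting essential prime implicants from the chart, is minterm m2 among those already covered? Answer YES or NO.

Round 0: 00000✓ 00010✓ 00011✓ 00101✓ 00110✓ 01000✓ 01010✓ 01011✓ 01101✓ 10001✓ 10011✓ 10100✓ 10101✓ 11001✓ 11010✓ 11011✓ 11111✓
Round 1: -0011✓ -0101 -1010✓ -1011✓ 0-000✓ 0-010✓ 0-011✓ 0-101 00-10 000-0✓ 0001-✓ 010-0✓ 0101-✓ 1-001✓ 1-011✓ 10-01 100-1✓ 1010- 11-11 110-1✓ 1101-✓
Round 2: --011 -101- 0-0-0 0-01- 1-0-1
PIs = {--011, -0101, -101-, 0-0-0, 0-01-, 0-101, 00-10, 1-0-1, 10-01, 1010-, 11-11}
Coverage chart:
  m0: 0-0-0 ←essential
  m2: 0-0-0,0-01-,00-10
  m3: --011,0-01-
  m5: -0101,0-101
  m6: 00-10 ←essential
  m8: 0-0-0 ←essential
  m10: -101-,0-0-0,0-01-
  m11: --011,-101-,0-01-
  m13: 0-101 ←essential
  m17: 1-0-1,10-01
  m19: --011,1-0-1
  m20: 1010- ←essential
  m21: -0101,10-01,1010-
  m25: 1-0-1 ←essential
  m26: -101- ←essential
  m27: --011,-101-,1-0-1,11-11
  m31: 11-11 ←essential
Essential: -101-, 0-0-0, 0-101, 00-10, 1-0-1, 1010-, 11-11

YES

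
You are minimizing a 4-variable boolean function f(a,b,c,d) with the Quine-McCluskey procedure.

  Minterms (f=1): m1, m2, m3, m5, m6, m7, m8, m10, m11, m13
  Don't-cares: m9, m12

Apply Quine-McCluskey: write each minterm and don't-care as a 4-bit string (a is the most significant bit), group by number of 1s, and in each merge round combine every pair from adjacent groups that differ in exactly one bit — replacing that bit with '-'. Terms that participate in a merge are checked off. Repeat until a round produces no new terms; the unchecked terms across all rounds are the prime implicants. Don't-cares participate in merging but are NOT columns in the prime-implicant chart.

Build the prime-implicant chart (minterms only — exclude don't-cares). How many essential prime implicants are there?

1

size-2^0 implicants → 0001(✓)  0010(✓)  0011(✓)  0101(✓)  0110(✓)  0111(✓)  1000(✓)  1001(✓)  1010(✓)  1011(✓)  1100(✓)  1101(✓)
size-2^1 implicants → -001(✓)  -010(✓)  -011(✓)  -101(✓)  0-01(✓)  0-10(✓)  0-11(✓)  00-1(✓)  001-(✓)  01-1(✓)  011-(✓)  1-00(✓)  1-01(✓)  10-0(✓)  10-1(✓)  100-(✓)  101-(✓)  110-(✓)
size-2^2 implicants → --01  -0-1  -01-  0--1  0-1-  1-0-  10--
Unchecked terms (primes): --01, -0-1, -01-, 0--1, 0-1-, 1-0-, 10--
Minterm coverage:
  m1 ⊆ --01,-0-1,0--1
  m2 ⊆ -01-,0-1-
  m3 ⊆ -0-1,-01-,0--1,0-1-
  m5 ⊆ --01,0--1
  m6 ⊆ 0-1- [E]
  m7 ⊆ 0--1,0-1-
  m8 ⊆ 1-0-,10--
  m10 ⊆ -01-,10--
  m11 ⊆ -0-1,-01-,10--
  m13 ⊆ --01,1-0-
E = {0-1-}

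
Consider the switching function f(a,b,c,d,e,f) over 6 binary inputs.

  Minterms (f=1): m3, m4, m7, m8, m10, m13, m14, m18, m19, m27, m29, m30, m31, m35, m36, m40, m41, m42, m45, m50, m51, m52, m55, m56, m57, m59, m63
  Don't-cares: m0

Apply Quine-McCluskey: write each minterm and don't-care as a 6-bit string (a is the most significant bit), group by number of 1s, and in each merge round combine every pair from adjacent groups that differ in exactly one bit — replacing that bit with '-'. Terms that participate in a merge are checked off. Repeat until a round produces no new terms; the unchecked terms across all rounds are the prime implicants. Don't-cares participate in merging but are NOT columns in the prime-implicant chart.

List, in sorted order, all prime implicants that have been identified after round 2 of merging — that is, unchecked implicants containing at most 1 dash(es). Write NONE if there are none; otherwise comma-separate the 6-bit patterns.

Round 0: 000000✓ 000011✓ 000100✓ 000111✓ 001000✓ 001010✓ 001101✓ 001110✓ 010010✓ 010011✓ 011011✓ 011101✓ 011110✓ 011111✓ 100011✓ 100100✓ 101000✓ 101001✓ 101010✓ 101101✓ 110010✓ 110011✓ 110100✓ 110111✓ 111000✓ 111001✓ 111011✓ 111111✓
Round 1: -00011✓ -00100 -01000✓ -01010✓ -01101 -10010✓ -10011✓ -11011✓ -11111✓ 0-0011✓ 0-1101 0-1110 00-000 000-00 000-11 001-10 0010-0✓ 01-011✓ 01001-✓ 011-11✓ 0111-1 01111- 1-0011✓ 1-0100 1-1000✓ 1-1001✓ 101-01 1010-0✓ 10100-✓ 11-011✓ 11-111✓ 110-11✓ 11001-✓ 111-11✓ 1110-1 11100-✓
Round 2: --0011 -010-0 -1-011 -1001- -11-11 1-100- 11--11
PIs = {--0011, -00100, -010-0, -01101, -1-011, -1001-, -11-11, 0-1101, 0-1110, 00-000, 000-00, 000-11, 001-10, 0111-1, 01111-, 1-0100, 1-100-, 101-01, 11--11, 1110-1}

-00100, -01101, 0-1101, 0-1110, 00-000, 000-00, 000-11, 001-10, 0111-1, 01111-, 1-0100, 101-01, 1110-1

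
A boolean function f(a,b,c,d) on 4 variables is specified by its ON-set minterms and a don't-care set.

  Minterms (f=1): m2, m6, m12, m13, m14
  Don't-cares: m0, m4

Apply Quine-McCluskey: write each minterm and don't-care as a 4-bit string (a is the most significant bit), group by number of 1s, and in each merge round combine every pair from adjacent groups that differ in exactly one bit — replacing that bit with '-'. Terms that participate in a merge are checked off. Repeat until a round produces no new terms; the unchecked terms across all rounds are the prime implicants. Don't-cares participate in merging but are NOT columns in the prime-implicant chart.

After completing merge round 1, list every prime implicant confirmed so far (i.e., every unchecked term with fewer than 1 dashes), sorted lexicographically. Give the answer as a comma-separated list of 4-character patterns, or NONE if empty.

Round 0: 0000✓ 0010✓ 0100✓ 0110✓ 1100✓ 1101✓ 1110✓
Round 1: -100✓ -110✓ 0-00✓ 0-10✓ 00-0✓ 01-0✓ 11-0✓ 110-
Round 2: -1-0 0--0
PIs = {-1-0, 0--0, 110-}

NONE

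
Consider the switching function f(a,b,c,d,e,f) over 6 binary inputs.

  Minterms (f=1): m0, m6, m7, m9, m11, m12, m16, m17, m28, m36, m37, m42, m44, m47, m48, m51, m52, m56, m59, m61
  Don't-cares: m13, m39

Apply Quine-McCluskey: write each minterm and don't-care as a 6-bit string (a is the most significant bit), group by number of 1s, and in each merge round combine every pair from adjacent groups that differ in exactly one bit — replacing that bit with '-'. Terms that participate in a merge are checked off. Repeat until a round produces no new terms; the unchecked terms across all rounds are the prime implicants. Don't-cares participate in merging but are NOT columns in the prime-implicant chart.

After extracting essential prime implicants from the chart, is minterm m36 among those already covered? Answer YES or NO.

[col 0] 000000*, 000110*, 000111*, 001001*, 001011*, 001100*, 001101*, 010000*, 010001*, 011100*, 100100*, 100101*, 100111*, 101010, 101100*, 101111*, 110000*, 110011*, 110100*, 111000*, 111011*, 111101
[col 1] -00111, -01100, -10000, 0-0000, 0-1100, 00011-, 001-01, 0010-1, 00110-, 01000-, 1-0100, 10-100, 10-111, 1001-1, 10010-, 11-000, 11-011, 110-00
Prime implicants: -00111, -01100, -10000, 0-0000, 0-1100, 00011-, 001-01, 0010-1, 00110-, 01000-, 1-0100, 10-100, 10-111, 1001-1, 10010-, 101010, 11-000, 11-011, 110-00, 111101
PI chart (minterm → PIs covering it):
  0 | 0-0000  (sole → essential)
  6 | 00011-  (sole → essential)
  7 | -00111,00011-
  9 | 001-01,0010-1
  11 | 0010-1  (sole → essential)
  12 | -01100,0-1100,00110-
  16 | -10000,0-0000,01000-
  17 | 01000-  (sole → essential)
  28 | 0-1100  (sole → essential)
  36 | 1-0100,10-100,10010-
  37 | 1001-1,10010-
  42 | 101010  (sole → essential)
  44 | -01100,10-100
  47 | 10-111  (sole → essential)
  48 | -10000,11-000,110-00
  51 | 11-011  (sole → essential)
  52 | 1-0100,110-00
  56 | 11-000  (sole → essential)
  59 | 11-011  (sole → essential)
  61 | 111101  (sole → essential)
Essential prime implicants: 0-0000, 0-1100, 00011-, 0010-1, 01000-, 10-111, 101010, 11-000, 11-011, 111101

NO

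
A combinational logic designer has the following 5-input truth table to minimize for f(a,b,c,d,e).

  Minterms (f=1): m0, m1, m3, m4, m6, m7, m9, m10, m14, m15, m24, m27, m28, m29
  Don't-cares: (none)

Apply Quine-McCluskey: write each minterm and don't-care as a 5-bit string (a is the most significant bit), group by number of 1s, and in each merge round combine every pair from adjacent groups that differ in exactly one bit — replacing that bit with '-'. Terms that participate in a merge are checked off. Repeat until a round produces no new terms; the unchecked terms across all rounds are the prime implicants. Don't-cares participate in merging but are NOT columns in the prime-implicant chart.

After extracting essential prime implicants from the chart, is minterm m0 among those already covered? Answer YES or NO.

[col 0] 00000*, 00001*, 00011*, 00100*, 00110*, 00111*, 01001*, 01010*, 01110*, 01111*, 11000*, 11011, 11100*, 11101*
[col 1] 0-001, 0-110*, 0-111*, 00-00, 00-11, 000-1, 0000-, 001-0, 0011-*, 01-10, 0111-*, 11-00, 1110-
[col 2] 0-11-
Prime implicants: 0-001, 0-11-, 00-00, 00-11, 000-1, 0000-, 001-0, 01-10, 11-00, 11011, 1110-
PI chart (minterm → PIs covering it):
  0 | 00-00,0000-
  1 | 0-001,000-1,0000-
  3 | 00-11,000-1
  4 | 00-00,001-0
  6 | 0-11-,001-0
  7 | 0-11-,00-11
  9 | 0-001  (sole → essential)
  10 | 01-10  (sole → essential)
  14 | 0-11-,01-10
  15 | 0-11-  (sole → essential)
  24 | 11-00  (sole → essential)
  27 | 11011  (sole → essential)
  28 | 11-00,1110-
  29 | 1110-  (sole → essential)
Essential prime implicants: 0-001, 0-11-, 01-10, 11-00, 11011, 1110-

NO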